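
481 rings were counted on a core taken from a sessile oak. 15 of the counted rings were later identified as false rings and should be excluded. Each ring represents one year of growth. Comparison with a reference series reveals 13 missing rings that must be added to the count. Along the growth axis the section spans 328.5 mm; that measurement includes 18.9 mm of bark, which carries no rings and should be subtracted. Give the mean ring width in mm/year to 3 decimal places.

Correcting the raw count gives 481 − 15 + 13 = 479 true rings.
Removing the 18.9 mm offcut leaves 328.5 − 18.9 = 309.6 mm.
Mean rate = 309.6 mm / 479 years ≈ 0.646 mm/year.

0.646 mm/year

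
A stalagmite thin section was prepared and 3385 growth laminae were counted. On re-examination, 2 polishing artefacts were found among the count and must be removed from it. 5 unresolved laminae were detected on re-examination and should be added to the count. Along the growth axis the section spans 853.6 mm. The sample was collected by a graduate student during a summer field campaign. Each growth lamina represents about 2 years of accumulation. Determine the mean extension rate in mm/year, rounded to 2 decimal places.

True growth lamina count = 3385 − 2 + 5 = 3388.
3388 growth laminae at 2 years each span 3388 × 2 = 6776 years.
853.6 mm over 6776 years gives 853.6 / 6776 ≈ 0.13 mm/year.

0.13 mm/year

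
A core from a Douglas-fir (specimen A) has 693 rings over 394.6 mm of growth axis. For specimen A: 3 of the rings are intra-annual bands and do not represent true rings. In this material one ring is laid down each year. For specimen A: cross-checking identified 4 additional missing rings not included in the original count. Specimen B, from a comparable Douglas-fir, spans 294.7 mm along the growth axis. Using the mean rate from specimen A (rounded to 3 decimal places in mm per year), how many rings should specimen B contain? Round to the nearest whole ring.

Specimen A: after corrections the count is 693 − 3 + 4 = 694 rings.
A: 394.6 mm over 694 years gives 394.6 / 694 ≈ 0.569 mm/year.
B spans 294.7 / 0.569 = 517.93 years ≈ 518 rings.

518 rings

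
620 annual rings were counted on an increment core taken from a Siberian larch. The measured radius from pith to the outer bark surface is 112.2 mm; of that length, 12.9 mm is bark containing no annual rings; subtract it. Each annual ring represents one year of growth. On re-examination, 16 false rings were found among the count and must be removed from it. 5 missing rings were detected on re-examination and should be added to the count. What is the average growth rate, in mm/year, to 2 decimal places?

0.16 mm/year

After corrections the count is 620 − 16 + 5 = 609 annual rings.
Removing the 12.9 mm offcut leaves 112.2 − 12.9 = 99.3 mm.
Extension rate ≈ 99.3 / 609 = 0.16 mm/year.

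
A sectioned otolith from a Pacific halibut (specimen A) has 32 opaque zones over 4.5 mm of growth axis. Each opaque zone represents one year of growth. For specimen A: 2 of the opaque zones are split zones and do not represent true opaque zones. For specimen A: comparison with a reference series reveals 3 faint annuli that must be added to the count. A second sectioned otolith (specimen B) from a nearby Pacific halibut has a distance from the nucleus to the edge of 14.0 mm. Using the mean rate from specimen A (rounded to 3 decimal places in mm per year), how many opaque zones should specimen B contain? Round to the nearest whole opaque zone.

Specimen A: true opaque zone count = 32 − 2 + 3 = 33.
A: 4.5 mm over 33 years gives 4.5 / 33 ≈ 0.136 mm/yr.
Specimen B: 14.0 mm / 0.136 mm per year = 102.94 years ≈ 103 opaque zones.

103 opaque zones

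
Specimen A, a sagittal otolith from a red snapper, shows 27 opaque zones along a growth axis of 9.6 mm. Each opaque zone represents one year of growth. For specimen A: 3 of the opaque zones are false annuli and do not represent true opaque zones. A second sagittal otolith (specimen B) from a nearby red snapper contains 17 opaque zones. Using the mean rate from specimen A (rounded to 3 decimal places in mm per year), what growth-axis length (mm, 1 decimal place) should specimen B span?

Specimen A: correcting the raw count gives 27 − 3 = 24 true opaque zones.
A: Extension rate ≈ 9.6 / 24 = 0.400 mm/yr.
B's length ≈ 0.400 × 17 = 6.8 mm.

6.8 mm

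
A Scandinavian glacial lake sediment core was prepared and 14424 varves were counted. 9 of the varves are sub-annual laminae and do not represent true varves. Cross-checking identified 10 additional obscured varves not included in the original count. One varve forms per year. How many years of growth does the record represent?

14425 yr

After corrections the count is 14424 − 9 + 10 = 14425 varves.
One varve per year makes the duration 14425 years.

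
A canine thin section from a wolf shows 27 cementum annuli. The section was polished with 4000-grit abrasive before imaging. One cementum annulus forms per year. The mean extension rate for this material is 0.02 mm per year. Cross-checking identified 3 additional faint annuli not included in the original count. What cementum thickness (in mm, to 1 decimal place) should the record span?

Correcting the raw count gives 27 + 3 = 30 true cementum annuli.
Length ≈ 0.02 × 30 = 0.6 mm.

0.6 mm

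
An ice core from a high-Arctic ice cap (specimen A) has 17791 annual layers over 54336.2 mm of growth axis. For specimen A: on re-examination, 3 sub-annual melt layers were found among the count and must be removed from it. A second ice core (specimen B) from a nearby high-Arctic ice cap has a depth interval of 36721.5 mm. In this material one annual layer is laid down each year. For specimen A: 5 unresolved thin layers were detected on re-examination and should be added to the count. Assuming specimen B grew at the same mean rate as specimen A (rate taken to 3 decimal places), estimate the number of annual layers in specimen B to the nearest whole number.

12024 annual layers

Specimen A: after corrections the count is 17791 − 3 + 5 = 17793 annual layers.
A: Mean rate = 54336.2 mm / 17793 years ≈ 3.054 mm/yr.
B spans 36721.5 / 3.054 = 12024.07 years ≈ 12024 annual layers.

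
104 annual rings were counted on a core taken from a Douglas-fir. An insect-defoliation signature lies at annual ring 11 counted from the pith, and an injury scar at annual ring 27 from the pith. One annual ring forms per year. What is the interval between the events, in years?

16 years

27 − 11 = 16 annual rings lie between the two events.
That is 16 years at one annual ring per year.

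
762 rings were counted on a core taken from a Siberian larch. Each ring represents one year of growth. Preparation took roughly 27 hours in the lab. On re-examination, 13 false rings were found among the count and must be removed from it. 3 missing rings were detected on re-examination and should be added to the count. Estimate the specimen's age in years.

752 years

True ring count = 762 − 13 + 3 = 752.
At one ring per year, that is 752 years.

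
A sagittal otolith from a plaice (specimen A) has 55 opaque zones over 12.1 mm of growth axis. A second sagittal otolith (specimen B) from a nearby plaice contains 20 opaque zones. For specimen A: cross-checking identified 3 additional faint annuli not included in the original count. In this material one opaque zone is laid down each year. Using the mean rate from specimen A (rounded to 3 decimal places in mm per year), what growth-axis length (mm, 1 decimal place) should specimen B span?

4.2 mm

Specimen A: true opaque zone count = 55 + 3 = 58.
A: Mean rate = 12.1 mm / 58 years ≈ 0.209 mm/yr.
Length of B = 0.209 × 20 = 4.2 mm.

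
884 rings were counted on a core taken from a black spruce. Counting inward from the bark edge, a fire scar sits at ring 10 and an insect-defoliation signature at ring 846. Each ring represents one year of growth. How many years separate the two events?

846 − 10 = 836 rings lie between the two events.
At one ring per year, 836 years elapsed between them.

836 years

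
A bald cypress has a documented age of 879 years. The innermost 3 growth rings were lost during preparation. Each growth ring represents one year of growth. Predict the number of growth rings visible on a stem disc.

876 growth rings

Expected growth rings over 879 years: 879.
Subtracting the 3 growth rings not captured gives 879 − 3 = 876 growth rings in the record.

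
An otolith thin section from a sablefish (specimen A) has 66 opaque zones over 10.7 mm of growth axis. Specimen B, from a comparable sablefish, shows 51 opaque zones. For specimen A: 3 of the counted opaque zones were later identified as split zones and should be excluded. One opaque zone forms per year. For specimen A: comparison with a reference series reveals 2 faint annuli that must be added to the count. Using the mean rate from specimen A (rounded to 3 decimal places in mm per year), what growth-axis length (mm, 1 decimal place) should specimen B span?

Specimen A: true opaque zone count = 66 − 3 + 2 = 65.
A: Extension rate ≈ 10.7 / 65 = 0.165 mm/year.
For B, 0.165 mm/year × 51 years = 8.4 mm.

8.4 mm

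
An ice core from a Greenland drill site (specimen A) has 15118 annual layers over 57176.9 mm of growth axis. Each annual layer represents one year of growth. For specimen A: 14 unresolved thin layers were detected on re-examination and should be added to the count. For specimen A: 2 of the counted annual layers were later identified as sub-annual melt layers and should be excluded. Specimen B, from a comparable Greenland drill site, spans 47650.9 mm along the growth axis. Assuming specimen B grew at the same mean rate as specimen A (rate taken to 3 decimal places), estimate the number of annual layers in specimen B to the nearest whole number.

12609 annual layers

Specimen A: correcting the raw count gives 15118 − 2 + 14 = 15130 true annual layers.
A: Extension rate ≈ 57176.9 / 15130 = 3.779 mm/year.
For B, 47650.9 / 3.779 = 12609.39 years ≈ 12609 annual layers.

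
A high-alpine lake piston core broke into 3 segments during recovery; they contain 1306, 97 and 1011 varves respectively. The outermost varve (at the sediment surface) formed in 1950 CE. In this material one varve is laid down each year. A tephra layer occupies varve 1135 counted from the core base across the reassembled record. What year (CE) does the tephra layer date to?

Total varves = 1306 + 97 + 1011 = 2414.
The tephra layer sits at varve 1135 from the core base, so 2414 − 1135 = 1279 varves formed after it.
The varve at the sediment surface is 1950 CE, so the tephra layer dates to 1950 − 1279 = 671 CE.

671 CE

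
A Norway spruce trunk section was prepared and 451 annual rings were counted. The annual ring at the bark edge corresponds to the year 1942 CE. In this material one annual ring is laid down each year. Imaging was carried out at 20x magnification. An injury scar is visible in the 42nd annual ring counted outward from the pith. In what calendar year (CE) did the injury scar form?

1533 CE

451 − 42 = 409 annual rings lie beyond the injury scar toward the bark edge.
Counting back 409 years from 1942 CE places the injury scar in 1942 − 409 = 1533 CE.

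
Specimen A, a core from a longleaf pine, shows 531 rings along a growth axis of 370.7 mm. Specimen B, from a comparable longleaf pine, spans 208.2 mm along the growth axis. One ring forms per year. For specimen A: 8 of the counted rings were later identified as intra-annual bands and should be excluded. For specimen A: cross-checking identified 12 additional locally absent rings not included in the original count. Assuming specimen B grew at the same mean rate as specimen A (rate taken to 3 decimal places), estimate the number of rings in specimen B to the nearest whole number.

300 rings

Specimen A: true ring count = 531 − 8 + 12 = 535.
A: 370.7 mm over 535 years gives 370.7 / 535 ≈ 0.693 mm per year.
For B, 208.2 / 0.693 = 300.43 years ≈ 300 rings.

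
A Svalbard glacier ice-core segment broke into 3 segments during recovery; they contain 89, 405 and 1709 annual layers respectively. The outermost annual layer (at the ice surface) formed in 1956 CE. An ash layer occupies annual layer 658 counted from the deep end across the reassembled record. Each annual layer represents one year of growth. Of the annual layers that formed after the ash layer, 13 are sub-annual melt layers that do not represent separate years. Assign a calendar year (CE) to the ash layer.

424 CE

Total annual layers = 89 + 405 + 1709 = 2203.
The ash layer sits at annual layer 658 from the deep end, so 2203 − 658 = 1545 annual layers formed after it.
1545 − 13 false = 1532 true annual layers after the ash layer.
1956 − 1532 = 424 CE.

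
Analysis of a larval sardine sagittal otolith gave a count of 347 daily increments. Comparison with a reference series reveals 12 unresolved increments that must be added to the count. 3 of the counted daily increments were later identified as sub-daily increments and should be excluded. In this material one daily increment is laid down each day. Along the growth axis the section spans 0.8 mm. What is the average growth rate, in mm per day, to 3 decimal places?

True daily increment count = 347 − 3 + 12 = 356.
0.8 mm over 356 days gives 0.8 / 356 ≈ 0.002 mm per day.

0.002 mm per day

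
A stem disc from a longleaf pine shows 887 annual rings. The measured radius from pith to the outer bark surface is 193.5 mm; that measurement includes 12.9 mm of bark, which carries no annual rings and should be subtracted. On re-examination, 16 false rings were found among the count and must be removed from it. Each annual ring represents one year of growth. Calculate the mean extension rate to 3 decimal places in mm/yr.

0.207 mm/yr

After corrections the count is 887 − 16 = 871 annual rings.
Net length = 193.5 − 12.9 = 180.6 mm.
Mean rate = 180.6 mm / 871 years ≈ 0.207 mm/yr.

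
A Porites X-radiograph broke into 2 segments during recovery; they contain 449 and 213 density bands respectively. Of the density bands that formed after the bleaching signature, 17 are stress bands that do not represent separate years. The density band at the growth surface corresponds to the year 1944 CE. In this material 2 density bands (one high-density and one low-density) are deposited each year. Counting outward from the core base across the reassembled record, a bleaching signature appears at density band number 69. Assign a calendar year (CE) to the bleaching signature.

Total density bands = 449 + 213 = 662.
The bleaching signature sits at density band 69 from the core base, so 662 − 69 = 593 density bands formed after it.
593 − 17 false = 576 true density bands after the bleaching signature.
Dividing by 2 density bands per year: 576 / 2 = 288 years.
Counting back 288 years from 1944 CE places the bleaching signature in 1944 − 288 = 1656 CE.

1656 CE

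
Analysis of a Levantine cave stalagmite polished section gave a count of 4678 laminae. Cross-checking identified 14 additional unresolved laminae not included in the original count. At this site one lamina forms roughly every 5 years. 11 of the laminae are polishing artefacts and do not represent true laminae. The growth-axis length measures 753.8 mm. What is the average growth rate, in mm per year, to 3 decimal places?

0.032 mm per year

Adjusted count: 4678 − 11 + 14 = 4681 laminae.
Multiplying by 5 years per lamina: 4681 × 5 = 23405 years.
753.8 mm over 23405 years gives 753.8 / 23405 ≈ 0.032 mm per year.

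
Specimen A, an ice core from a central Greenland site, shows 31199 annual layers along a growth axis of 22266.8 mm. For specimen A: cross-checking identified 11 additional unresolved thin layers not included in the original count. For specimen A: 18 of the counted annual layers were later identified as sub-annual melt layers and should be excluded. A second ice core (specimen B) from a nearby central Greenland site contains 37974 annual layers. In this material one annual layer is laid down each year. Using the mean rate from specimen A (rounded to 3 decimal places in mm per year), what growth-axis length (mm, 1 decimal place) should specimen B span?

27113.4 mm

Specimen A: true annual layer count = 31199 − 18 + 11 = 31192.
A: 22266.8 mm over 31192 years gives 22266.8 / 31192 ≈ 0.714 mm per year.
Length of B = 0.714 × 37974 = 27113.4 mm.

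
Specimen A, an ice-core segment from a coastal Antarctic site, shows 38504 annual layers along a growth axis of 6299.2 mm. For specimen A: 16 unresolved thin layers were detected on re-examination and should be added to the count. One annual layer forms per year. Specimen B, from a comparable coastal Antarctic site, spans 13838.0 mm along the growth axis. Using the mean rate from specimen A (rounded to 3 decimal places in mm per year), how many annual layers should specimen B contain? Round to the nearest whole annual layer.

Specimen A: after corrections the count is 38504 + 16 = 38520 annual layers.
A: Extension rate ≈ 6299.2 / 38520 = 0.164 mm per year.
For B, 13838.0 / 0.164 = 84378.05 years ≈ 84378 annual layers.

84378 annual layers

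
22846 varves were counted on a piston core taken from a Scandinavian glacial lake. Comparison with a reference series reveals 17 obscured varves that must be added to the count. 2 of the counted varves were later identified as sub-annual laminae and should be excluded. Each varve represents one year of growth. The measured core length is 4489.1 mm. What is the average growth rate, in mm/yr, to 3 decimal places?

0.196 mm/yr

Adjusted count: 22846 − 2 + 17 = 22861 varves.
4489.1 mm over 22861 years gives 4489.1 / 22861 ≈ 0.196 mm/yr.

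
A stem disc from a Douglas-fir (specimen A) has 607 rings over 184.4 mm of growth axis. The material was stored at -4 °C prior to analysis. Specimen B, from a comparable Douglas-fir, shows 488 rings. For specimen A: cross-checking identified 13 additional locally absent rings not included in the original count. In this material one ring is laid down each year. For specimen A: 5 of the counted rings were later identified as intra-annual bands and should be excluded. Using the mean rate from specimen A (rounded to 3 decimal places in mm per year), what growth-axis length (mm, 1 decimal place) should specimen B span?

Specimen A: true ring count = 607 − 5 + 13 = 615.
A: Mean rate = 184.4 mm / 615 years ≈ 0.300 mm/yr.
For B, 0.300 mm/year × 488 years = 146.4 mm.

146.4 mm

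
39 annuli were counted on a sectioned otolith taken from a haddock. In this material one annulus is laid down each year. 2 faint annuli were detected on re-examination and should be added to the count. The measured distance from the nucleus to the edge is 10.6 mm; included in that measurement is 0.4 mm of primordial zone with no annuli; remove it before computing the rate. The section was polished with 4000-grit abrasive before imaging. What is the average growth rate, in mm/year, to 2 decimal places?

True annulus count = 39 + 2 = 41.
Removing the 0.4 mm offcut leaves 10.6 − 0.4 = 10.2 mm.
Extension rate ≈ 10.2 / 41 = 0.25 mm/year.

0.25 mm/year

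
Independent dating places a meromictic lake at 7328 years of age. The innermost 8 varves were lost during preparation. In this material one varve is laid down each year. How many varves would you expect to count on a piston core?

7320 varves

At one varve per year, 7328 years correspond to 7328 varves.
Subtracting the 8 varves not captured gives 7328 − 8 = 7320 varves in the record.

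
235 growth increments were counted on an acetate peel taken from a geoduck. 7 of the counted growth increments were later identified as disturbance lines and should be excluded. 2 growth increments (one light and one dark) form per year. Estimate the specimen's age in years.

114 yr

Adjusted count: 235 − 7 = 228 growth increments.
With 2 growth increments per year, 228 / 2 = 114 years.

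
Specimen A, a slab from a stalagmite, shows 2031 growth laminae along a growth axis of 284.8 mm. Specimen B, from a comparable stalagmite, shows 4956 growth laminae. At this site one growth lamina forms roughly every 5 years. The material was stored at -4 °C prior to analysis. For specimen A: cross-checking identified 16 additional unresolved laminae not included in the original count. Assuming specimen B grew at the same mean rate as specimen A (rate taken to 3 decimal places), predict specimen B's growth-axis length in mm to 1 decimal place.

693.8 mm

Specimen A: after corrections the count is 2031 + 16 = 2047 growth laminae.
Specimen A: 2047 growth laminae at 5 years each span 2047 × 5 = 10235 years.
A: Extension rate ≈ 284.8 / 10235 = 0.028 mm/yr.
Specimen B: 4956 growth laminae at 5 years each span 4956 × 5 = 24780 years. For B, 0.028 mm/year × 24780 years = 693.8 mm.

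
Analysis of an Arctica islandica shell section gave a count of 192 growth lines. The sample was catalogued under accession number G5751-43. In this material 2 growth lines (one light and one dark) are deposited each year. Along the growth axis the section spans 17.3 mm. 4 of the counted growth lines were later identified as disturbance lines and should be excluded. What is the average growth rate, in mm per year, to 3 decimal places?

True growth line count = 192 − 4 = 188.
With 2 growth lines per year, 188 / 2 = 94 years.
Mean rate = 17.3 mm / 94 years ≈ 0.184 mm per year.

0.184 mm per year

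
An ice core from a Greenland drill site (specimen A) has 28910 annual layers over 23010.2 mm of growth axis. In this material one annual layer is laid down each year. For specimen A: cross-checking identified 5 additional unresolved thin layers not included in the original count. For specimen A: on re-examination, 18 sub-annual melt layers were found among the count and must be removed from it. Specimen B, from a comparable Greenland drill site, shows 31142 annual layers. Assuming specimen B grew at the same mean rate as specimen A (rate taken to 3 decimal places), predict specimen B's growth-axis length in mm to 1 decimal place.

24789.0 mm

Specimen A: adjusted count: 28910 − 18 + 5 = 28897 annual layers.
A: 23010.2 mm over 28897 years gives 23010.2 / 28897 ≈ 0.796 mm per year.
For B, 0.796 mm/year × 31142 years = 24789.0 mm.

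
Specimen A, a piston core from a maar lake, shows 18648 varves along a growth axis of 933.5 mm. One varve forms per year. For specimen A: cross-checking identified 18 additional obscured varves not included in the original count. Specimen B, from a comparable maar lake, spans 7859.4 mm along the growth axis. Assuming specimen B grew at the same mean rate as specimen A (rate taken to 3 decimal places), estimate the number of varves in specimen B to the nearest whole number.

Specimen A: after corrections the count is 18648 + 18 = 18666 varves.
A: 933.5 mm over 18666 years gives 933.5 / 18666 ≈ 0.050 mm per year.
Specimen B: 7859.4 mm / 0.050 mm per year = 157188.00 years ≈ 157188 varves.

157188 varves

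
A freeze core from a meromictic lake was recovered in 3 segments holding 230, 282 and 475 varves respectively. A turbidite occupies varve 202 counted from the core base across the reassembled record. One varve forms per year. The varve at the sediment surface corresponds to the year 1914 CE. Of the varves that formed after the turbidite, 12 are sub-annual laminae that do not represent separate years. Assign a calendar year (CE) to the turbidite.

1141 CE

Total varves = 230 + 282 + 475 = 987.
Between varve 202 and the sediment surface there are 987 − 202 = 785 varves.
785 − 12 false = 773 true varves after the turbidite.
The varve at the sediment surface is 1914 CE, so the turbidite dates to 1914 − 773 = 1141 CE.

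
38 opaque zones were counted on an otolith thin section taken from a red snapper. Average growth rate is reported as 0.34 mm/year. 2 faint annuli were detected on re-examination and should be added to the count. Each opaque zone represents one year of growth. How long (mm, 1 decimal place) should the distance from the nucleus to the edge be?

Correcting the raw count gives 38 + 2 = 40 true opaque zones.
Predicted length = 0.34 mm/year × 40 years = 13.6 mm.

13.6 mm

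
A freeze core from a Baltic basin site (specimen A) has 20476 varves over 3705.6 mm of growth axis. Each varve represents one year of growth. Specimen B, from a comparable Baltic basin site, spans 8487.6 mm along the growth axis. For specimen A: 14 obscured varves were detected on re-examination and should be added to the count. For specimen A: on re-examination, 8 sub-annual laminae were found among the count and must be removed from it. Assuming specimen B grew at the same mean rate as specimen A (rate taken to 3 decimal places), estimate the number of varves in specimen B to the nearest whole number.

Specimen A: adjusted count: 20476 − 8 + 14 = 20482 varves.
A: Mean rate = 3705.6 mm / 20482 years ≈ 0.181 mm/yr.
Specimen B: 8487.6 mm / 0.181 mm per year = 46892.82 years ≈ 46893 varves.

46893 varves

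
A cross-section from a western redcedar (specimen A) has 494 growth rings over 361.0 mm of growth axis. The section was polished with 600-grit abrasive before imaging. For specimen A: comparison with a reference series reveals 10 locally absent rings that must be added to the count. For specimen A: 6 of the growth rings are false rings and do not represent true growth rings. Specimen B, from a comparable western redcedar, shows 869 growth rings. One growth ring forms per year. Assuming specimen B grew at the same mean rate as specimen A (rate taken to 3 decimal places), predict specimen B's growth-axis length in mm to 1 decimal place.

630.0 mm

Specimen A: adjusted count: 494 − 6 + 10 = 498 growth rings.
A: 361.0 mm over 498 years gives 361.0 / 498 ≈ 0.725 mm/yr.
For B, 0.725 mm/year × 869 years = 630.0 mm.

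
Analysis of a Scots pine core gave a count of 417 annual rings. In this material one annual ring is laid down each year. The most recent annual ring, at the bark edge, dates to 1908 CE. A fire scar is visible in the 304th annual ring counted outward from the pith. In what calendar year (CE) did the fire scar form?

417 − 304 = 113 annual rings lie beyond the fire scar toward the bark edge.
Counting back 113 years from 1908 CE places the fire scar in 1908 − 113 = 1795 CE.

1795 CE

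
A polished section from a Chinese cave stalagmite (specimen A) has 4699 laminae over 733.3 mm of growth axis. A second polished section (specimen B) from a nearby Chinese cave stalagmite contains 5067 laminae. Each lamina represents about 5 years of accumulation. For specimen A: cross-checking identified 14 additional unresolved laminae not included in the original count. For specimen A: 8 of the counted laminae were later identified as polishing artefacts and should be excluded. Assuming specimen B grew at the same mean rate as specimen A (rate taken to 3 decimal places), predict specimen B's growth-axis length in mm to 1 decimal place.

Specimen A: after corrections the count is 4699 − 8 + 14 = 4705 laminae.
Specimen A: multiplying by 5 years per lamina: 4705 × 5 = 23525 years.
A: Mean rate = 733.3 mm / 23525 years ≈ 0.031 mm/yr.
Specimen B: 5067 laminae at 5 years each span 5067 × 5 = 25335 years. For B, 0.031 mm/year × 25335 years = 785.4 mm.

785.4 mm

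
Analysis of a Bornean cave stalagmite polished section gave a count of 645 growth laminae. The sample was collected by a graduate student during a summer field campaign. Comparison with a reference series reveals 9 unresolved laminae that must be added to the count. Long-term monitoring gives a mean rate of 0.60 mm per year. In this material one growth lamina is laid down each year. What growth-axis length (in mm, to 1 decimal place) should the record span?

True growth lamina count = 645 + 9 = 654.
654 years at 0.60 mm/year gives 0.60 × 654 = 392.4 mm.

392.4 mm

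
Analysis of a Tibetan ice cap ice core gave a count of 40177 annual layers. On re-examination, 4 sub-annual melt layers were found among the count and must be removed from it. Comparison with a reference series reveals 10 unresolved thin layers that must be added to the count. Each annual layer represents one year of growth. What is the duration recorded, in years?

After corrections the count is 40177 − 4 + 10 = 40183 annual layers.
At one annual layer per year, that is 40183 years.

40183 years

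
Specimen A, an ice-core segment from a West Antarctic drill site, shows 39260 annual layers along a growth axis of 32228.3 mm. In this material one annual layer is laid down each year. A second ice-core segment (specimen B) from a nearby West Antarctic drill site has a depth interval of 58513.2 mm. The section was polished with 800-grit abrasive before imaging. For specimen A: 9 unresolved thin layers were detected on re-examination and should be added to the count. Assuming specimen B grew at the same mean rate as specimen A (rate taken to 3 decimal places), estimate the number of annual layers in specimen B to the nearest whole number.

Specimen A: after corrections the count is 39260 + 9 = 39269 annual layers.
A: Extension rate ≈ 32228.3 / 39269 = 0.821 mm/year.
Specimen B: 58513.2 mm / 0.821 mm per year = 71270.65 years ≈ 71271 annual layers.

71271 annual layers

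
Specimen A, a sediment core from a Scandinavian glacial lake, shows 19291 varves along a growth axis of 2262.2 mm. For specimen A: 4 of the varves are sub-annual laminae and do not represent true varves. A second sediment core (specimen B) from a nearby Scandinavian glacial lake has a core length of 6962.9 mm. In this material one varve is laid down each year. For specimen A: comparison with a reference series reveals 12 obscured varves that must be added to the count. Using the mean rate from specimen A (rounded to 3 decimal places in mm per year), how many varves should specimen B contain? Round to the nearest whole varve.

59512 varves

Specimen A: adjusted count: 19291 − 4 + 12 = 19299 varves.
A: Extension rate ≈ 2262.2 / 19299 = 0.117 mm per year.
B spans 6962.9 / 0.117 = 59511.97 years ≈ 59512 varves.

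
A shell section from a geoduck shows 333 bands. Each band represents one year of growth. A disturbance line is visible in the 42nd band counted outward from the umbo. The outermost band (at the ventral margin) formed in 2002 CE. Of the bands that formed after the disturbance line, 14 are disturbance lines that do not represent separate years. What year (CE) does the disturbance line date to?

1725 CE

Between band 42 and the ventral margin there are 333 − 42 = 291 bands.
Removing the 14 false bands leaves 291 − 14 = 277 true bands beyond the disturbance line.
Counting back 277 years from 2002 CE places the disturbance line in 2002 − 277 = 1725 CE.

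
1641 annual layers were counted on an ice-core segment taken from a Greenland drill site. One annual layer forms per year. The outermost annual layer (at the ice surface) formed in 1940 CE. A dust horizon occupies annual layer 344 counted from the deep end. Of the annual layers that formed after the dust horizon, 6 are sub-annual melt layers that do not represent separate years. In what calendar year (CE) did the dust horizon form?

1641 − 344 = 1297 annual layers lie beyond the dust horizon toward the ice surface.
Excluding 6 false annual layers: 1297 − 6 = 1291.
The annual layer at the ice surface is 1940 CE, so the dust horizon dates to 1940 − 1291 = 649 CE.

649 CE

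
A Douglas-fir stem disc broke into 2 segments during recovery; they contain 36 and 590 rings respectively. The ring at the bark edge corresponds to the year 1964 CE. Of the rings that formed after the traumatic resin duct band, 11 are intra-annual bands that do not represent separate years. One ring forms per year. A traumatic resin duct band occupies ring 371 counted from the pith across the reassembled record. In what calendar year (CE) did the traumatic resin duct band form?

1720 CE

Total rings = 36 + 590 = 626.
Between ring 371 and the bark edge there are 626 − 371 = 255 rings.
Removing the 11 false rings leaves 255 − 11 = 244 true rings beyond the traumatic resin duct band.
The ring at the bark edge is 1964 CE, so the traumatic resin duct band dates to 1964 − 244 = 1720 CE.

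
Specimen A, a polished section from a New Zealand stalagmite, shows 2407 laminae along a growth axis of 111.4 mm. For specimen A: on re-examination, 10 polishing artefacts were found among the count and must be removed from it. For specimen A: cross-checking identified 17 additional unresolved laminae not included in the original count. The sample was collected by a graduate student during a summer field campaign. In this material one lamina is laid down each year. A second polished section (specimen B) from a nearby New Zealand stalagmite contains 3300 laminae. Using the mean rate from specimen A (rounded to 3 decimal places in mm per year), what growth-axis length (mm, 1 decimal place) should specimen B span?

Specimen A: adjusted count: 2407 − 10 + 17 = 2414 laminae.
A: Mean rate = 111.4 mm / 2414 years ≈ 0.046 mm/yr.
For B, 0.046 mm/year × 3300 years = 151.8 mm.

151.8 mm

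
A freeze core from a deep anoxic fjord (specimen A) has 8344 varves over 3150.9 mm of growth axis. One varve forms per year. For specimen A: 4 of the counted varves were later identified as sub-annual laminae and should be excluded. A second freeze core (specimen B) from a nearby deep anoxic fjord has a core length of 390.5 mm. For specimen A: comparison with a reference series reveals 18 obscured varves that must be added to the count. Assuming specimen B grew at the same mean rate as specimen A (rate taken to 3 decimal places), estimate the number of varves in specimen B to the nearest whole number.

Specimen A: after corrections the count is 8344 − 4 + 18 = 8358 varves.
A: 3150.9 mm over 8358 years gives 3150.9 / 8358 ≈ 0.377 mm/year.
B spans 390.5 / 0.377 = 1035.81 years ≈ 1036 varves.

1036 varves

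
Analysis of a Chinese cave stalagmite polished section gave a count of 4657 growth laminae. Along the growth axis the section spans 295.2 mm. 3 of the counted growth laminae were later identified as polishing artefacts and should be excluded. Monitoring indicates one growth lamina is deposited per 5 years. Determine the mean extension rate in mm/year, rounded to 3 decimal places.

0.013 mm/year

After corrections the count is 4657 − 3 = 4654 growth laminae.
4654 growth laminae at 5 years each span 4654 × 5 = 23270 years.
295.2 mm over 23270 years gives 295.2 / 23270 ≈ 0.013 mm/year.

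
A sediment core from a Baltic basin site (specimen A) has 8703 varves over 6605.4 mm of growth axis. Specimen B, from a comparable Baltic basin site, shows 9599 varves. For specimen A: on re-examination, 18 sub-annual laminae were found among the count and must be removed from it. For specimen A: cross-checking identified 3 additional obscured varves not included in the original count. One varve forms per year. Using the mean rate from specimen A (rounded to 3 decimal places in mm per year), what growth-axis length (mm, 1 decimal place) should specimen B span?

Specimen A: adjusted count: 8703 − 18 + 3 = 8688 varves.
A: Extension rate ≈ 6605.4 / 8688 = 0.760 mm per year.
For B, 0.760 mm/year × 9599 years = 7295.2 mm.

7295.2 mm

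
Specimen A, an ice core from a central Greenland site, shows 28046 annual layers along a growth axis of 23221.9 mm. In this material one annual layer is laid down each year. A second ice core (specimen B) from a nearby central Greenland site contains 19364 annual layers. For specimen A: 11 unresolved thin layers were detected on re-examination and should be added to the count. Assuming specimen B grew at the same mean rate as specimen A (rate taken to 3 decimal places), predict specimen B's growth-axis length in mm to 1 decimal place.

Specimen A: after corrections the count is 28046 + 11 = 28057 annual layers.
A: Mean rate = 23221.9 mm / 28057 years ≈ 0.828 mm/year.
Length of B = 0.828 × 19364 = 16033.4 mm.

16033.4 mm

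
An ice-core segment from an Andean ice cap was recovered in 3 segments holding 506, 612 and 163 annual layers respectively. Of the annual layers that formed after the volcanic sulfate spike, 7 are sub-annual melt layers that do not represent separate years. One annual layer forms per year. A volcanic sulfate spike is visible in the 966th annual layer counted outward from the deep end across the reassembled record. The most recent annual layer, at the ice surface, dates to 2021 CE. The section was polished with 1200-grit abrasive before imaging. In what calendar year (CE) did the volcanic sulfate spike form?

1713 CE

Total annual layers = 506 + 612 + 163 = 1281.
1281 − 966 = 315 annual layers lie beyond the volcanic sulfate spike toward the ice surface.
Excluding 7 false annual layers: 315 − 7 = 308.
The annual layer at the ice surface is 2021 CE, so the volcanic sulfate spike dates to 2021 − 308 = 1713 CE.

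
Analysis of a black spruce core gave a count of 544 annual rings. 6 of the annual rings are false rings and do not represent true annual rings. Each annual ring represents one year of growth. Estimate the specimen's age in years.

538 years

Adjusted count: 544 − 6 = 538 annual rings.
With a one-to-one annual ring periodicity this is 538 years.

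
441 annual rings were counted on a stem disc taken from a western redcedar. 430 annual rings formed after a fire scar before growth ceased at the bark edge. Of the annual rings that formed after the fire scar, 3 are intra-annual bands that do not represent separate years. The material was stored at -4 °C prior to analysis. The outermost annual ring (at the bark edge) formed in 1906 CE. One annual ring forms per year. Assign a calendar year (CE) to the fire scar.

430 annual rings post-date the fire scar.
430 − 3 false = 427 true annual rings after the fire scar.
The annual ring at the bark edge is 1906 CE, so the fire scar dates to 1906 − 427 = 1479 CE.

1479 CE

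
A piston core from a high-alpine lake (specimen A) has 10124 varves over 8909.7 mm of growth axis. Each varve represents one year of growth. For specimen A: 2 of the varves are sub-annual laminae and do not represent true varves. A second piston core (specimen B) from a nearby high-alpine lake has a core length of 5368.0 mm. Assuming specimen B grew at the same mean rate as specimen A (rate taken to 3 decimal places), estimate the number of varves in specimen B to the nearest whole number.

Specimen A: correcting the raw count gives 10124 − 2 = 10122 true varves.
A: 8909.7 mm over 10122 years gives 8909.7 / 10122 ≈ 0.880 mm per year.
For B, 5368.0 / 0.880 = 6100.00 years ≈ 6100 varves.

6100 varves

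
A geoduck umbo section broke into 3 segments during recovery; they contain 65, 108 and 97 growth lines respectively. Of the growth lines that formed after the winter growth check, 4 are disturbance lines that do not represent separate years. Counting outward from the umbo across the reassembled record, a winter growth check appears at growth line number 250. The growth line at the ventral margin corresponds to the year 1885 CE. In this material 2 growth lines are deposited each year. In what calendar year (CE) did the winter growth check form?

1877 CE

Total growth lines = 65 + 108 + 97 = 270.
270 − 250 = 20 growth lines lie beyond the winter growth check toward the ventral margin.
Removing the 4 false growth lines leaves 20 − 4 = 16 true growth lines beyond the winter growth check.
Dividing by 2 growth lines per year: 16 / 2 = 8 years.
1885 − 8 = 1877 CE.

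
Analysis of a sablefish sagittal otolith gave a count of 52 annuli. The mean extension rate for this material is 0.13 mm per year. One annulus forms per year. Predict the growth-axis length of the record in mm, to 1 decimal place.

52 years of growth are recorded.
Predicted length = 0.13 mm/year × 52 years = 6.8 mm.

6.8 mm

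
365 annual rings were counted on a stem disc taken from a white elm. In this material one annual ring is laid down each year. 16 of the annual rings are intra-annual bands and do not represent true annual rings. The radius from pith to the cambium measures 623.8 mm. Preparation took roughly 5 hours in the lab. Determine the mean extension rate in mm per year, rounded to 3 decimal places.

1.787 mm per year

After corrections the count is 365 − 16 = 349 annual rings.
Extension rate ≈ 623.8 / 349 = 1.787 mm per year.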